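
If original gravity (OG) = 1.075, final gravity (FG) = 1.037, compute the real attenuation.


AA = (OG−FG)/(OG−1)·100;  RA = AA·0.8192
AA = (1.075 − 1.037)/(1.075 − 1)·100 = 50.6667
RA = 50.6667·0.8192

41.5061 %


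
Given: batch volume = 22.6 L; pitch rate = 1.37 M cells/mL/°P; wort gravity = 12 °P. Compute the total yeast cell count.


cells (billions) = rate · V_L · °P
cells = 1.37 · 22.6 · 12

371.5440 billion cells


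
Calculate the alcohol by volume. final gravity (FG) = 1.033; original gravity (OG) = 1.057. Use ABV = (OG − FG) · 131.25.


ABV = (1.057 − 1.033) · 131.25

3.1500 % ABV


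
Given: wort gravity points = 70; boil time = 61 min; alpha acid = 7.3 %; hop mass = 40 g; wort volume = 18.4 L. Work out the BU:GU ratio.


U = 1.65·0.000125^(GP/1000)·(1−e^(−0.04t))/4.15;  IBU = (α/100)·m·U·1000/V;  BU:GU = IBU/GP
U = 1.65·0.000125^(70/1000)·(1−e^(−0.04·61))/4.15 = 0.1935
IBU = (7.3/100)·40·0.1935·1000/18.4 = 30.7029
BU:GU = 30.7029/70

0.4386


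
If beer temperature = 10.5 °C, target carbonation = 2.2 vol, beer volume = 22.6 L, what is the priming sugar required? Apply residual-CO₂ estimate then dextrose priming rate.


residual = 14.695·(0.01821 + 0.09011·e^(−0.04·T));  sugar = (target − residual)·4.0·V
residual = 14.695·(0.01821 + 0.09011·e^(−0.04·10.5)) = 1.1376
sugar = (2.2 − 1.1376)·4.0·22.6

96.0378 g


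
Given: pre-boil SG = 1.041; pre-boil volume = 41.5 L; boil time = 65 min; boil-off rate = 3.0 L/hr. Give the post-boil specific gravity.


V_post = V_pre − rate·(t/60);  SG_post = 1 + (SG_pre−1)·V_pre/V_post
V_post = 41.5 − 3.0·(65/60) = 38.2500
SG_post = 1 + (1.041 − 1)·41.5/38.2500

1.0445


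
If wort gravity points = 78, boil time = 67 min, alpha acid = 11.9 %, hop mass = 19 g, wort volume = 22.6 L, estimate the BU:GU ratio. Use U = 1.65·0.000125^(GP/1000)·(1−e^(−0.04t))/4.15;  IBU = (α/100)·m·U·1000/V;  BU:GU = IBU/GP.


U = 1.65·0.000125^(78/1000)·(1−e^(−0.04·67))/4.15 = 0.1837
IBU = (11.9/100)·19·0.1837·1000/22.6 = 18.3798
BU:GU = 18.3798/78

0.2356


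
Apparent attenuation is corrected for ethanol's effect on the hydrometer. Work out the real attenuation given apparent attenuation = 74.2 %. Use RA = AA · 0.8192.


RA = 74.2 · 0.8192

60.7846 %


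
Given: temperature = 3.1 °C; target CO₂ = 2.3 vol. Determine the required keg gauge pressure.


psi = vols/(0.01821 + 0.09011·e^(−0.04·T)) − 14.695
psi = 2.3/(0.01821 + 0.09011·e^(−0.04·3.1)) − 14.695

8.8197 psi


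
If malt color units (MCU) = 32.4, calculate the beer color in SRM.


SRM = 1.4922 · MCU^0.6859
SRM = 1.4922 · 32.4^0.6859

16.2147 SRM


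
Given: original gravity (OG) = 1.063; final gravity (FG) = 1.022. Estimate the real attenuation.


AA = (OG−FG)/(OG−1)·100;  RA = AA·0.8192
AA = (1.063 − 1.022)/(1.063 − 1)·100 = 65.0794
RA = 65.0794·0.8192

53.3130 %


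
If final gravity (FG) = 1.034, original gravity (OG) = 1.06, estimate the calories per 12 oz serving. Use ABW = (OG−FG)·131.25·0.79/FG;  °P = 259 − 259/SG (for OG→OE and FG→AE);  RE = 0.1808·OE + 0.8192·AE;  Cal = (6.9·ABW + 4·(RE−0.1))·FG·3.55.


ABW = (1.06 − 1.034)·131.25·0.79/1.034 = 2.6072
OE = 259 − 259/1.06 = 14.6604 °P
AE = 259 − 259/1.034 = 8.5164 °P
RE = 0.1808·14.6604 + 0.8192·8.5164 = 9.6273 °P
Cal = (6.9·2.6072 + 4·(9.6273−0.1))·1.034·3.55

205.9224 kcal


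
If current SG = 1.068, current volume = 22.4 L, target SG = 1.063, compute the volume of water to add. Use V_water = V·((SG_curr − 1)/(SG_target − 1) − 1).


V_water = 22.4·((1.068 − 1)/(1.063 − 1) − 1)

1.7778 L


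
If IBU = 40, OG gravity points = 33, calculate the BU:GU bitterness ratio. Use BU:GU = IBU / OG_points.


BU:GU = 40 / 33

1.2121


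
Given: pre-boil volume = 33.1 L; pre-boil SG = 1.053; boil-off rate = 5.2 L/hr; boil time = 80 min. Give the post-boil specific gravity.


V_post = V_pre − rate·(t/60);  SG_post = 1 + (SG_pre−1)·V_pre/V_post
V_post = 33.1 − 5.2·(80/60) = 26.1667
SG_post = 1 + (1.053 − 1)·33.1/26.1667

1.0670


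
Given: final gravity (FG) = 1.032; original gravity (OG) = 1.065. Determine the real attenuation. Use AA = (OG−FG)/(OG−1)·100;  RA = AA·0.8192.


AA = (1.065 − 1.032)/(1.065 − 1)·100 = 50.7692
RA = 50.7692·0.8192

41.5902 %


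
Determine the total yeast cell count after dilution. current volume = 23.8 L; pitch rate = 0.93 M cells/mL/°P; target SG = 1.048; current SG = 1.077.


V_w = V·((SG_c−1)/(SG_t−1)−1);  °P = 259 − 259/SG_t;  cells = rate·(V+V_w)·°P
V_w = 23.8·((1.077−1)/(1.048−1)−1) = 14.3792
V_final = 23.8 + 14.3792 = 38.1792
°P = 259 − 259/1.048 = 11.8626
cells = 0.93·38.1792·11.8626

421.2007 billion cells


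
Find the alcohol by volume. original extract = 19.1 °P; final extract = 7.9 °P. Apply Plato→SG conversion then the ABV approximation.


SG = 259/(259 − P);  ABV = (OG − FG)·131.25
OG = 259/(259 − 19.1) = 1.0796
FG = 259/(259 − 7.9) = 1.0315
ABV = (1.0796 − 1.0315)·131.25

6.3203 % ABV


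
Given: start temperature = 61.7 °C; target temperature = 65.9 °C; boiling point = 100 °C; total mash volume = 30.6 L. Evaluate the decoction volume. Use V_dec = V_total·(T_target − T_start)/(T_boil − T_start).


V_dec = 30.6·(65.9 − 61.7)/(100 − 61.7)

3.3556 L


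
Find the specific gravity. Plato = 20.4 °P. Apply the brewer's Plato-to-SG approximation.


SG = 259/(259 − P)
SG = 259/(259 − 20.4)

1.0855


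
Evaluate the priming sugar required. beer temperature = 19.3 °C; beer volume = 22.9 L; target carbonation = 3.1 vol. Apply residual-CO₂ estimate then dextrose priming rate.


residual = 14.695·(0.01821 + 0.09011·e^(−0.04·T));  sugar = (target − residual)·4.0·V
residual = 14.695·(0.01821 + 0.09011·e^(−0.04·19.3)) = 0.8795
sugar = (3.1 − 0.8795)·4.0·22.9

203.3999 g


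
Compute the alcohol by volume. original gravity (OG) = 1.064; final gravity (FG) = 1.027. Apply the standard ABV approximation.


ABV = (OG − FG) · 131.25
ABV = (1.064 − 1.027) · 131.25

4.8563 % ABV


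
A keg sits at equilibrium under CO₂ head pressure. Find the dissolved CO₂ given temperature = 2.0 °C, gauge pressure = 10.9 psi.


vols = (P + 14.695)·(0.01821 + 0.09011·e^(−0.04·T))
vols = (10.9 + 14.695)·(0.01821 + 0.09011·e^(−0.04·2.0))

2.5951 volumes


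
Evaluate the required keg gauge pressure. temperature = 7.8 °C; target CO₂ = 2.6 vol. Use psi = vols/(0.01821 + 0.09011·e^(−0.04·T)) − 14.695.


psi = 2.6/(0.01821 + 0.09011·e^(−0.04·7.8)) − 14.695

16.1953 psi


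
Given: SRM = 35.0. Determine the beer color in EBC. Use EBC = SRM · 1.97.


EBC = 35.0 · 1.97

68.9500 EBC


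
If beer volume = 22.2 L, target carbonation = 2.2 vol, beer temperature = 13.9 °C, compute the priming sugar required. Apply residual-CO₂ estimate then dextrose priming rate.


residual = 14.695·(0.01821 + 0.09011·e^(−0.04·T));  sugar = (target − residual)·4.0·V
residual = 14.695·(0.01821 + 0.09011·e^(−0.04·13.9)) = 1.0270
sugar = (2.2 − 1.0270)·4.0·22.2

104.1621 g


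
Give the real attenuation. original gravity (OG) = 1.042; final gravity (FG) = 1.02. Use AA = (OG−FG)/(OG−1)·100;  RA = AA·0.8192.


AA = (1.042 − 1.02)/(1.042 − 1)·100 = 52.3810
RA = 52.3810·0.8192

42.9105 %


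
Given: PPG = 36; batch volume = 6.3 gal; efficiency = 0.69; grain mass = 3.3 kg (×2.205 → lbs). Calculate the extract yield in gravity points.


points = lbs × PPG × eff / vol
lbs = 3.3 × 2.205 = 7.2765
points = 7.2765 × 36 × 0.69 / 6.3

28.6902 points


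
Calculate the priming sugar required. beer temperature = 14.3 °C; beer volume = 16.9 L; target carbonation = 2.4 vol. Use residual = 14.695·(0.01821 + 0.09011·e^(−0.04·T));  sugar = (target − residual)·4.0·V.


residual = 14.695·(0.01821 + 0.09011·e^(−0.04·14.3)) = 1.0149
sugar = (2.4 − 1.0149)·4.0·16.9

93.6294 g


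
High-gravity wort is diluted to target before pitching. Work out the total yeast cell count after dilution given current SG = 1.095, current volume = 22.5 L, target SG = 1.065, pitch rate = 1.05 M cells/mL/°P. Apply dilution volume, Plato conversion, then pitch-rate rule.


V_w = V·((SG_c−1)/(SG_t−1)−1);  °P = 259 − 259/SG_t;  cells = rate·(V+V_w)·°P
V_w = 22.5·((1.095−1)/(1.065−1)−1) = 10.3846
V_final = 22.5 + 10.3846 = 32.8846
°P = 259 − 259/1.065 = 15.8075
cells = 1.05·32.8846·15.8075

545.8151 billion cells


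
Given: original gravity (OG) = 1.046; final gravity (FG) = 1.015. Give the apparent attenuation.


AA = (OG − FG)/(OG − 1) · 100
AA = (1.046 − 1.015)/(1.046 − 1) · 100

67.3913 %


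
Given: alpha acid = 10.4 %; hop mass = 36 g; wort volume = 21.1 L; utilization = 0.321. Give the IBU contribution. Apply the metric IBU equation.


IBU = (α/100)·mass·U·1000 / V
IBU = (10.4/100)·36·0.321·1000 / 21.1

56.9585 IBU


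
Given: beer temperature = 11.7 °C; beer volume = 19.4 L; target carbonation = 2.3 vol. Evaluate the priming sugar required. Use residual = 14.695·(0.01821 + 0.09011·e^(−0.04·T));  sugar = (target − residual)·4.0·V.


residual = 14.695·(0.01821 + 0.09011·e^(−0.04·11.7)) = 1.0969
sugar = (2.3 − 1.0969)·4.0·19.4

93.3637 g


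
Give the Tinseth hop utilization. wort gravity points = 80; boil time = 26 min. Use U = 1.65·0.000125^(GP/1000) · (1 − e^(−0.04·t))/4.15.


bigness = 1.65·0.000125^(80/1000) = 0.8040
boil_factor = (1 − e^(−0.04·26))/4.15 = 0.1558
U = 0.8040 · 0.1558

0.1253


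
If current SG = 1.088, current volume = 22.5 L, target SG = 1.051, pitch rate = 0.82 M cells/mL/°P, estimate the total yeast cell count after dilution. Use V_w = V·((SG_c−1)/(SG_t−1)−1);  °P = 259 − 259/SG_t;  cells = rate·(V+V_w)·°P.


V_w = 22.5·((1.088−1)/(1.051−1)−1) = 16.3235
V_final = 22.5 + 16.3235 = 38.8235
°P = 259 − 259/1.051 = 12.5680
cells = 0.82·38.8235·12.5680

400.1069 billion cells


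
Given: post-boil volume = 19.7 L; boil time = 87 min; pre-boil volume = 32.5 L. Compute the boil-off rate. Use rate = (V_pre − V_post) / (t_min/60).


rate = (32.5 − 19.7) / (87/60)

8.8276 L/hr


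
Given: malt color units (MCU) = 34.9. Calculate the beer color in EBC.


SRM = 1.4922·MCU^0.6859;  EBC = SRM·1.97
SRM = 1.4922·34.9^0.6859 = 17.0628
EBC = 17.0628·1.97

33.6138 EBC


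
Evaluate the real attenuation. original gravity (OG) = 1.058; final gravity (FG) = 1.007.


AA = (OG−FG)/(OG−1)·100;  RA = AA·0.8192
AA = (1.058 − 1.007)/(1.058 − 1)·100 = 87.9310
RA = 87.9310·0.8192

72.0331 %


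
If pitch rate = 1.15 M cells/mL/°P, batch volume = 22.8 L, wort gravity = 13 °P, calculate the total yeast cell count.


cells (billions) = rate · V_L · °P
cells = 1.15 · 22.8 · 13

340.8600 billion cells


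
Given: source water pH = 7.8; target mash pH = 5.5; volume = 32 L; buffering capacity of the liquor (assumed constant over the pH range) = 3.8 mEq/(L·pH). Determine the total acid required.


acid = buffering capacity · (pH_source − pH_target) · V
acid = 3.8 · (7.8 − 5.5) · 32

279.6800 mEq


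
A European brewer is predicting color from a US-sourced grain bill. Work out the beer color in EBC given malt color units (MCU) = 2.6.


SRM = 1.4922·MCU^0.6859;  EBC = SRM·1.97
SRM = 1.4922·2.6^0.6859 = 2.8738
EBC = 2.8738·1.97

5.6614 EBC


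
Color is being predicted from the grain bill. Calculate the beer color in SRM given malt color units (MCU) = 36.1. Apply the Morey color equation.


SRM = 1.4922 · MCU^0.6859
SRM = 1.4922 · 36.1^0.6859

17.4631 SRM


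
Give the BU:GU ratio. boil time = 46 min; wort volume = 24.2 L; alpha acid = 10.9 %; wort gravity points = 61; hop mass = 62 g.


U = 1.65·0.000125^(GP/1000)·(1−e^(−0.04t))/4.15;  IBU = (α/100)·m·U·1000/V;  BU:GU = IBU/GP
U = 1.65·0.000125^(61/1000)·(1−e^(−0.04·46))/4.15 = 0.1933
IBU = (10.9/100)·62·0.1933·1000/24.2 = 53.9809
BU:GU = 53.9809/61

0.8849


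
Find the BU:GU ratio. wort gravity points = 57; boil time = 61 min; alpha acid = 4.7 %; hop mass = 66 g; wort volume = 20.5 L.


U = 1.65·0.000125^(GP/1000)·(1−e^(−0.04t))/4.15;  IBU = (α/100)·m·U·1000/V;  BU:GU = IBU/GP
U = 1.65·0.000125^(57/1000)·(1−e^(−0.04·61))/4.15 = 0.2174
IBU = (4.7/100)·66·0.2174·1000/20.5 = 32.9035
BU:GU = 32.9035/57

0.5773


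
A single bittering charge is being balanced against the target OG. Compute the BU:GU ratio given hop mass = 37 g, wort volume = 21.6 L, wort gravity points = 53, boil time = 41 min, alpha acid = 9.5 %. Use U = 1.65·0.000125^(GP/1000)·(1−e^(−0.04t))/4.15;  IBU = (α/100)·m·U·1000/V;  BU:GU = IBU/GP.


U = 1.65·0.000125^(53/1000)·(1−e^(−0.04·41))/4.15 = 0.1990
IBU = (9.5/100)·37·0.1990·1000/21.6 = 32.3884
BU:GU = 32.3884/53

0.6111


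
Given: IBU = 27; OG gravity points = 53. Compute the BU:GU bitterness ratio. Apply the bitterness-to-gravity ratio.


BU:GU = IBU / OG_points
BU:GU = 27 / 53

0.5094


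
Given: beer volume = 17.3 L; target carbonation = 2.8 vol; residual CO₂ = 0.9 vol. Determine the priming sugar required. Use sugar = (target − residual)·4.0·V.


sugar = (2.8 − 0.9)·4.0·17.3

131.4800 g


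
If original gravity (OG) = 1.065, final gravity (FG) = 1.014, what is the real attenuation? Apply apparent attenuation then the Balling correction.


AA = (OG−FG)/(OG−1)·100;  RA = AA·0.8192
AA = (1.065 − 1.014)/(1.065 − 1)·100 = 78.4615
RA = 78.4615·0.8192

64.2757 %


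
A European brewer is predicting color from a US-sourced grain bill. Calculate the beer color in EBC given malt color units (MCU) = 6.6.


SRM = 1.4922·MCU^0.6859;  EBC = SRM·1.97
SRM = 1.4922·6.6^0.6859 = 5.4444
EBC = 5.4444·1.97

10.7255 EBC


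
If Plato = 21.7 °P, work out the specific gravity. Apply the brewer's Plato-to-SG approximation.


SG = 259/(259 − P)
SG = 259/(259 − 21.7)

1.0914


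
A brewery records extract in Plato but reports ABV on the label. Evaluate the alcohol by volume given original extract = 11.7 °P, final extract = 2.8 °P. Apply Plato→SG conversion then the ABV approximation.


SG = 259/(259 − P);  ABV = (OG − FG)·131.25
OG = 259/(259 − 11.7) = 1.0473
FG = 259/(259 − 2.8) = 1.0109
ABV = (1.0473 − 1.0109)·131.25

4.7751 % ABV


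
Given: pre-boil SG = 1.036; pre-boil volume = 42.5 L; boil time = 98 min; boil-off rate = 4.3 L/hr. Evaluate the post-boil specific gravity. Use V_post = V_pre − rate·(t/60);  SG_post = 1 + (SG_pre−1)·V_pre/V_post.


V_post = 42.5 − 4.3·(98/60) = 35.4767
SG_post = 1 + (1.036 − 1)·42.5/35.4767

1.0431


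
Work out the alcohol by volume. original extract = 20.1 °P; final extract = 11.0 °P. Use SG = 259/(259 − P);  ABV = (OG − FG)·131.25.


OG = 259/(259 − 20.1) = 1.0841
FG = 259/(259 − 11.0) = 1.0444
ABV = (1.0841 − 1.0444)·131.25

5.2212 % ABV


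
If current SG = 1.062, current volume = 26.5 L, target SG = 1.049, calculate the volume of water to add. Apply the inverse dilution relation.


V_water = V·((SG_curr − 1)/(SG_target − 1) − 1)
V_water = 26.5·((1.062 − 1)/(1.049 − 1) − 1)

7.0306 L


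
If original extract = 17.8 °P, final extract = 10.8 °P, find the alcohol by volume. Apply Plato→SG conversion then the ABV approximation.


SG = 259/(259 − P);  ABV = (OG − FG)·131.25
OG = 259/(259 − 17.8) = 1.0738
FG = 259/(259 − 10.8) = 1.0435
ABV = (1.0738 − 1.0435)·131.25

3.9748 % ABV


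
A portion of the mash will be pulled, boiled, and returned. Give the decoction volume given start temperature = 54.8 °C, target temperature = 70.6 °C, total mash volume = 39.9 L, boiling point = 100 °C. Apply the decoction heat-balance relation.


V_dec = V_total·(T_target − T_start)/(T_boil − T_start)
V_dec = 39.9·(70.6 − 54.8)/(100 − 54.8)

13.9473 L


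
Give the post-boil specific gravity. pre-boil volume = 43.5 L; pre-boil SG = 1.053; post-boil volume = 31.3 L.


SG_post = 1 + (SG_pre − 1)·V_pre/V_post
pts_pre = (1.053 − 1)·1000 = 53.0000
pts_post = 53.0000·43.5/31.3 = 73.6581
SG_post = 1 + 73.6581/1000

1.0737


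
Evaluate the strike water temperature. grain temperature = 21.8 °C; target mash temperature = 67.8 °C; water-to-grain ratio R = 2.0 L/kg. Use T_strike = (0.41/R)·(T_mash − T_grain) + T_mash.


T_strike = (0.41/2.0)·(67.8 − 21.8) + 67.8

77.2300 °C


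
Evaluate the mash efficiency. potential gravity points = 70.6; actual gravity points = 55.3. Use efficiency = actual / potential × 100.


efficiency = 55.3 / 70.6 × 100

78.3286 %


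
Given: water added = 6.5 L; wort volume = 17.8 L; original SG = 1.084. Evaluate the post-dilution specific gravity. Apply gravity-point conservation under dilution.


SG_new = 1 + (SG_old − 1)·V_old/(V_old + V_water)
pts = (1.084 − 1)·1000·17.8/(17.8 + 6.5) = 61.5309
SG_new = 1 + 61.5309/1000

1.0615


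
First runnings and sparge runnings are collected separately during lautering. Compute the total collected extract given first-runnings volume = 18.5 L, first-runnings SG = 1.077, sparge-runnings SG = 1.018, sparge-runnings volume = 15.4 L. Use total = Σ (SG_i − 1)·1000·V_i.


first = (1.077 − 1)·1000·18.5 = 1424.5000
sparge = (1.018 − 1)·1000·15.4 = 277.2000
total = 1424.5000 + 277.2000

1701.7000 gravity·L


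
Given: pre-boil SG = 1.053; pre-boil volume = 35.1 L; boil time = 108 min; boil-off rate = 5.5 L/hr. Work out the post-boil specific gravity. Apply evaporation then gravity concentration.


V_post = V_pre − rate·(t/60);  SG_post = 1 + (SG_pre−1)·V_pre/V_post
V_post = 35.1 − 5.5·(108/60) = 25.2000
SG_post = 1 + (1.053 − 1)·35.1/25.2000

1.0738


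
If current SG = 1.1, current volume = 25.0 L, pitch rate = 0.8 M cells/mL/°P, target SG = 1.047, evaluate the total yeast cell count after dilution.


V_w = V·((SG_c−1)/(SG_t−1)−1);  °P = 259 − 259/SG_t;  cells = rate·(V+V_w)·°P
V_w = 25.0·((1.1−1)/(1.047−1)−1) = 28.1915
V_final = 25.0 + 28.1915 = 53.1915
°P = 259 − 259/1.047 = 11.6266
cells = 0.8·53.1915·11.6266

494.7469 billion cells


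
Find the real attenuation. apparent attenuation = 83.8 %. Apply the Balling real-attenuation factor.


RA = AA · 0.8192
RA = 83.8 · 0.8192

68.6490 %


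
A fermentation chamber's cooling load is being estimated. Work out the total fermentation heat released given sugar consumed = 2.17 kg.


Q = m_sugar · 590 kJ/kg
Q = 2.17 · 590

1280.3000 kJ


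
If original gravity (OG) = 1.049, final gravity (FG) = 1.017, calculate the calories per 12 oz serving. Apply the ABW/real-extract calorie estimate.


ABW = (OG−FG)·131.25·0.79/FG;  °P = 259 − 259/SG (for OG→OE and FG→AE);  RE = 0.1808·OE + 0.8192·AE;  Cal = (6.9·ABW + 4·(RE−0.1))·FG·3.55
ABW = (1.049 − 1.017)·131.25·0.79/1.017 = 3.2625
OE = 259 − 259/1.049 = 12.0982 °P
AE = 259 − 259/1.017 = 4.3294 °P
RE = 0.1808·12.0982 + 0.8192·4.3294 = 5.7340 °P
Cal = (6.9·3.2625 + 4·(5.7340−0.1))·1.017·3.55

162.6372 kcal


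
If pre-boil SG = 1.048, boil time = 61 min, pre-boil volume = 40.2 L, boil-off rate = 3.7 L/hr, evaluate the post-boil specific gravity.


V_post = V_pre − rate·(t/60);  SG_post = 1 + (SG_pre−1)·V_pre/V_post
V_post = 40.2 − 3.7·(61/60) = 36.4383
SG_post = 1 + (1.048 − 1)·40.2/36.4383

1.0530


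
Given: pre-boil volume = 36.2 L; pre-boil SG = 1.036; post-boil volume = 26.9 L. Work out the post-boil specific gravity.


SG_post = 1 + (SG_pre − 1)·V_pre/V_post
pts_pre = (1.036 − 1)·1000 = 36.0000
pts_post = 36.0000·36.2/26.9 = 48.4461
SG_post = 1 + 48.4461/1000

1.0484


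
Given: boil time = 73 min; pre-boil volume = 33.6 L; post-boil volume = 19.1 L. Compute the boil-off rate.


rate = (V_pre − V_post) / (t_min/60)
rate = (33.6 − 19.1) / (73/60)

11.9178 L/hr


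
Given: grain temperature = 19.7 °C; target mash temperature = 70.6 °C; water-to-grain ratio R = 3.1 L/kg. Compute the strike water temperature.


T_strike = (0.41/R)·(T_mash − T_grain) + T_mash
T_strike = (0.41/3.1)·(70.6 − 19.7) + 70.6

77.3319 °C


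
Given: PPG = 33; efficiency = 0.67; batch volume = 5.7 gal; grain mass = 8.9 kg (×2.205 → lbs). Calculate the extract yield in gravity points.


points = lbs × PPG × eff / vol
lbs = 8.9 × 2.205 = 19.6245
points = 19.6245 × 33 × 0.67 / 5.7

76.1224 points


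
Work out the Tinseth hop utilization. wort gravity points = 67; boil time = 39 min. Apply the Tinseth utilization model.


U = 1.65·0.000125^(GP/1000) · (1 − e^(−0.04·t))/4.15
bigness = 1.65·0.000125^(67/1000) = 0.9036
boil_factor = (1 − e^(−0.04·39))/4.15 = 0.1903
U = 0.9036 · 0.1903

0.1720


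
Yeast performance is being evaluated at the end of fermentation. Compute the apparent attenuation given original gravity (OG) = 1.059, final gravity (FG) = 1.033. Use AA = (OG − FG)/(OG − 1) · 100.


AA = (1.059 − 1.033)/(1.059 − 1) · 100

44.0678 %


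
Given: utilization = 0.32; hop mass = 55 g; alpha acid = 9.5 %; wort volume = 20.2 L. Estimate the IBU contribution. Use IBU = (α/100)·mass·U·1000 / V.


IBU = (9.5/100)·55·0.32·1000 / 20.2

82.7723 IBU


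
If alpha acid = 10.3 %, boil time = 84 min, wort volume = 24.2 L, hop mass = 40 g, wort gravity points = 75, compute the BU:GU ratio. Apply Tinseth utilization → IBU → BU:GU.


U = 1.65·0.000125^(GP/1000)·(1−e^(−0.04t))/4.15;  IBU = (α/100)·m·U·1000/V;  BU:GU = IBU/GP
U = 1.65·0.000125^(75/1000)·(1−e^(−0.04·84))/4.15 = 0.1956
IBU = (10.3/100)·40·0.1956·1000/24.2 = 33.2991
BU:GU = 33.2991/75

0.4440


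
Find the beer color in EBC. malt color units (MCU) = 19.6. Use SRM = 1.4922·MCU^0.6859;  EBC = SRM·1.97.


SRM = 1.4922·19.6^0.6859 = 11.4864
EBC = 11.4864·1.97

22.6283 EBC


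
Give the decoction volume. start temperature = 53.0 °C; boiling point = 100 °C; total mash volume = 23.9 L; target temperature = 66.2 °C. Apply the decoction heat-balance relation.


V_dec = V_total·(T_target − T_start)/(T_boil − T_start)
V_dec = 23.9·(66.2 − 53.0)/(100 − 53.0)

6.7123 L


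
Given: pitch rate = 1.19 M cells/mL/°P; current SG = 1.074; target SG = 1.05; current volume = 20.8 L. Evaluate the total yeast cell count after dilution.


V_w = V·((SG_c−1)/(SG_t−1)−1);  °P = 259 − 259/SG_t;  cells = rate·(V+V_w)·°P
V_w = 20.8·((1.074−1)/(1.05−1)−1) = 9.9840
V_final = 20.8 + 9.9840 = 30.7840
°P = 259 − 259/1.05 = 12.3333
cells = 1.19·30.7840·12.3333

451.8065 billion cells


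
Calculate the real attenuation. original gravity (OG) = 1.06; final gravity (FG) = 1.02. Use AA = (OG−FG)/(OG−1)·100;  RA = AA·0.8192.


AA = (1.06 − 1.02)/(1.06 − 1)·100 = 66.6667
RA = 66.6667·0.8192

54.6133 %


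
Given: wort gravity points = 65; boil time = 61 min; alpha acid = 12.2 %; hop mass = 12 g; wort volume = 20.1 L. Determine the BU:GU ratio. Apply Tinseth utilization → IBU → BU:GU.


U = 1.65·0.000125^(GP/1000)·(1−e^(−0.04t))/4.15;  IBU = (α/100)·m·U·1000/V;  BU:GU = IBU/GP
U = 1.65·0.000125^(65/1000)·(1−e^(−0.04·61))/4.15 = 0.2024
IBU = (12.2/100)·12·0.2024·1000/20.1 = 14.7392
BU:GU = 14.7392/65

0.2268


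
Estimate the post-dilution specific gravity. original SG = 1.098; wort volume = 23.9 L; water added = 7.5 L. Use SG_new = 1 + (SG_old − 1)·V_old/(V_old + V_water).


pts = (1.098 − 1)·1000·23.9/(23.9 + 7.5) = 74.5924
SG_new = 1 + 74.5924/1000

1.0746


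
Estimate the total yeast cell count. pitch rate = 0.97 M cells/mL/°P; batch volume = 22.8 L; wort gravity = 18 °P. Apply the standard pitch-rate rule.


cells (billions) = rate · V_L · °P
cells = 0.97 · 22.8 · 18

398.0880 billion cells


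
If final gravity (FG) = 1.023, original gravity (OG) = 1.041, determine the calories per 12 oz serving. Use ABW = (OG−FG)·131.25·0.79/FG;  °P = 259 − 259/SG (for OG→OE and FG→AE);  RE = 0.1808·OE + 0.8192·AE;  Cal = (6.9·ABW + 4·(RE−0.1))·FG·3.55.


ABW = (1.041 − 1.023)·131.25·0.79/1.023 = 1.8244
OE = 259 − 259/1.041 = 10.2008 °P
AE = 259 − 259/1.023 = 5.8231 °P
RE = 0.1808·10.2008 + 0.8192·5.8231 = 6.6146 °P
Cal = (6.9·1.8244 + 4·(6.6146−0.1))·1.023·3.55

140.3512 kcal


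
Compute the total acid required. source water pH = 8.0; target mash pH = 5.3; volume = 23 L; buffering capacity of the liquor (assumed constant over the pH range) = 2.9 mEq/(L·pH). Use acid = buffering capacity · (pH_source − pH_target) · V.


acid = 2.9 · (8.0 − 5.3) · 23

180.0900 mEq


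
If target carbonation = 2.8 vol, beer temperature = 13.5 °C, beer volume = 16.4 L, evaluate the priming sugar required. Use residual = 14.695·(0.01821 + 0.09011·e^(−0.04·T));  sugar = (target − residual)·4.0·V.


residual = 14.695·(0.01821 + 0.09011·e^(−0.04·13.5)) = 1.0393
sugar = (2.8 − 1.0393)·4.0·16.4

115.5051 g


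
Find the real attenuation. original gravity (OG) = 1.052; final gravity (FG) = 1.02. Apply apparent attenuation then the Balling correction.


AA = (OG−FG)/(OG−1)·100;  RA = AA·0.8192
AA = (1.052 − 1.02)/(1.052 − 1)·100 = 61.5385
RA = 61.5385·0.8192

50.4123 %


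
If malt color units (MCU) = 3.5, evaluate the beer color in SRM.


SRM = 1.4922 · MCU^0.6859
SRM = 1.4922 · 3.5^0.6859

3.5237 SRM


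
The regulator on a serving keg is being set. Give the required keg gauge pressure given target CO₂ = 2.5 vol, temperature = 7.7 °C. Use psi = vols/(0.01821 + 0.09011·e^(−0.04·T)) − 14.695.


psi = 2.5/(0.01821 + 0.09011·e^(−0.04·7.7)) − 14.695

14.9142 psi


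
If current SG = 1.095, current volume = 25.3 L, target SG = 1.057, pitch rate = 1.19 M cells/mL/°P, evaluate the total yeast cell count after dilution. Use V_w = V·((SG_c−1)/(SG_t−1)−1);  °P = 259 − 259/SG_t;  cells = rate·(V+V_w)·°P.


V_w = 25.3·((1.095−1)/(1.057−1)−1) = 16.8667
V_final = 25.3 + 16.8667 = 42.1667
°P = 259 − 259/1.057 = 13.9669
cells = 1.19·42.1667·13.9669

700.8351 billion cells


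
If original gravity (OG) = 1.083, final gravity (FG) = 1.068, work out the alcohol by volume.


ABV = (OG − FG) · 131.25
ABV = (1.083 − 1.068) · 131.25

1.9687 % ABV


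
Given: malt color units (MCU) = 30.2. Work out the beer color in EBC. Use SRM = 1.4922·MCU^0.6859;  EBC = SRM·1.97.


SRM = 1.4922·30.2^0.6859 = 15.4513
EBC = 15.4513·1.97

30.4390 EBC


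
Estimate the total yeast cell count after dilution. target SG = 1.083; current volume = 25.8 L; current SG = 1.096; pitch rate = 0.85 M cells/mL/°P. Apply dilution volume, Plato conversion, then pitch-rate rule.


V_w = V·((SG_c−1)/(SG_t−1)−1);  °P = 259 − 259/SG_t;  cells = rate·(V+V_w)·°P
V_w = 25.8·((1.096−1)/(1.083−1)−1) = 4.0410
V_final = 25.8 + 4.0410 = 29.8410
°P = 259 − 259/1.083 = 19.8495
cells = 0.85·29.8410·19.8495

503.4788 billion cells


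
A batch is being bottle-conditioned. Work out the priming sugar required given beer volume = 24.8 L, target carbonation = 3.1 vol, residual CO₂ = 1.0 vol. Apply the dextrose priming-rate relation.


sugar = (target − residual)·4.0·V
sugar = (3.1 − 1.0)·4.0·24.8

208.3200 g


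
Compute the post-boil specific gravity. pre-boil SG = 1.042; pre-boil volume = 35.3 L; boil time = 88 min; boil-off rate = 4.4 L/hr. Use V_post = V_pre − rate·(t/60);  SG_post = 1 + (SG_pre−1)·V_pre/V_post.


V_post = 35.3 − 4.4·(88/60) = 28.8467
SG_post = 1 + (1.042 − 1)·35.3/28.8467

1.0514


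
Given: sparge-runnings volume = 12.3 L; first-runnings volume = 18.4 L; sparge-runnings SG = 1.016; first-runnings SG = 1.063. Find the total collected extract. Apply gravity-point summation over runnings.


total = Σ (SG_i − 1)·1000·V_i
first = (1.063 − 1)·1000·18.4 = 1159.2000
sparge = (1.016 − 1)·1000·12.3 = 196.8000
total = 1159.2000 + 196.8000

1356.0000 gravity·L


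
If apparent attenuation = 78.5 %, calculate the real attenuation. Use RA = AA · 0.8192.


RA = 78.5 · 0.8192

64.3072 %


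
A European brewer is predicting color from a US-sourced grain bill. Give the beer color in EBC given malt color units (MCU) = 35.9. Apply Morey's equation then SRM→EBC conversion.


SRM = 1.4922·MCU^0.6859;  EBC = SRM·1.97
SRM = 1.4922·35.9^0.6859 = 17.3967
EBC = 17.3967·1.97

34.2715 EBC


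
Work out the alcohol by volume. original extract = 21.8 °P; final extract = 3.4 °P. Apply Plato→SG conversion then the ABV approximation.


SG = 259/(259 − P);  ABV = (OG − FG)·131.25
OG = 259/(259 − 21.8) = 1.0919
FG = 259/(259 − 3.4) = 1.0133
ABV = (1.0919 − 1.0133)·131.25

10.3167 % ABV


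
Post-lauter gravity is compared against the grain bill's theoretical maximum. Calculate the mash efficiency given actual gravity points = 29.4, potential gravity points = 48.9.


efficiency = actual / potential × 100
efficiency = 29.4 / 48.9 × 100

60.1227 %


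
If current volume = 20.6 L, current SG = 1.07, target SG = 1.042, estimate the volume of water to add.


V_water = V·((SG_curr − 1)/(SG_target − 1) − 1)
V_water = 20.6·((1.07 − 1)/(1.042 − 1) − 1)

13.7333 L


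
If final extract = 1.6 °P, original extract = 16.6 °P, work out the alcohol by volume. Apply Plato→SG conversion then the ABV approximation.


SG = 259/(259 − P);  ABV = (OG − FG)·131.25
OG = 259/(259 − 16.6) = 1.0685
FG = 259/(259 − 1.6) = 1.0062
ABV = (1.0685 − 1.0062)·131.25

8.1724 % ABV


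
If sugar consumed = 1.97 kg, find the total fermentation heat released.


Q = m_sugar · 590 kJ/kg
Q = 1.97 · 590

1162.3000 kJ


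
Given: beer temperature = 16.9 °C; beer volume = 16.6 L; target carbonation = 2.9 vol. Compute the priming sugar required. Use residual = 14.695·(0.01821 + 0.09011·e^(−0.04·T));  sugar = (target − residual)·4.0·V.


residual = 14.695·(0.01821 + 0.09011·e^(−0.04·16.9)) = 0.9411
sugar = (2.9 − 0.9411)·4.0·16.6

130.0690 g


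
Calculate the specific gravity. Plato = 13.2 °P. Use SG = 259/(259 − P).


SG = 259/(259 − 13.2)

1.0537


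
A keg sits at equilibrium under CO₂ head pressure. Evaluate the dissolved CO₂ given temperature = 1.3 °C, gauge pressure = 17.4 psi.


vols = (P + 14.695)·(0.01821 + 0.09011·e^(−0.04·T))
vols = (17.4 + 14.695)·(0.01821 + 0.09011·e^(−0.04·1.3))

3.3300 volumes


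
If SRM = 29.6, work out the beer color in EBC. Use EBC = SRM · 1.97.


EBC = 29.6 · 1.97

58.3120 EBC


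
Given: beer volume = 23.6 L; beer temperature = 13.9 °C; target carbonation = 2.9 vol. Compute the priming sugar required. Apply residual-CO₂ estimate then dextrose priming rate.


residual = 14.695·(0.01821 + 0.09011·e^(−0.04·T));  sugar = (target − residual)·4.0·V
residual = 14.695·(0.01821 + 0.09011·e^(−0.04·13.9)) = 1.0270
sugar = (2.9 − 1.0270)·4.0·23.6

176.8109 g


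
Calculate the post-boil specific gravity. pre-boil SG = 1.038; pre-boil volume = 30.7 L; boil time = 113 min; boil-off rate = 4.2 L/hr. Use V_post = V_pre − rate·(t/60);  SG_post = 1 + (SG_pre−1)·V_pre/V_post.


V_post = 30.7 − 4.2·(113/60) = 22.7900
SG_post = 1 + (1.038 − 1)·30.7/22.7900

1.0512


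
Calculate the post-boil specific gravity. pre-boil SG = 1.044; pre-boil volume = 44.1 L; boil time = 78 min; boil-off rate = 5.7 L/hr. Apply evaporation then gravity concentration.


V_post = V_pre − rate·(t/60);  SG_post = 1 + (SG_pre−1)·V_pre/V_post
V_post = 44.1 − 5.7·(78/60) = 36.6900
SG_post = 1 + (1.044 − 1)·44.1/36.6900

1.0529


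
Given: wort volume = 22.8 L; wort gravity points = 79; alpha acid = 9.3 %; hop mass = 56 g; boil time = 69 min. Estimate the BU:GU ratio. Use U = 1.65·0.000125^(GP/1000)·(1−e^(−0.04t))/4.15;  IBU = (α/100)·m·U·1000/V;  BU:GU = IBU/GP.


U = 1.65·0.000125^(79/1000)·(1−e^(−0.04·69))/4.15 = 0.1831
IBU = (9.3/100)·56·0.1831·1000/22.8 = 41.8246
BU:GU = 41.8246/79

0.5294


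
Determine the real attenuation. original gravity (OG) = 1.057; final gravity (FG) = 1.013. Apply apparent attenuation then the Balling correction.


AA = (OG−FG)/(OG−1)·100;  RA = AA·0.8192
AA = (1.057 − 1.013)/(1.057 − 1)·100 = 77.1930
RA = 77.1930·0.8192

63.2365 %


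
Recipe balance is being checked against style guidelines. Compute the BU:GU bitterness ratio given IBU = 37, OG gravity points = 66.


BU:GU = IBU / OG_points
BU:GU = 37 / 66

0.5606


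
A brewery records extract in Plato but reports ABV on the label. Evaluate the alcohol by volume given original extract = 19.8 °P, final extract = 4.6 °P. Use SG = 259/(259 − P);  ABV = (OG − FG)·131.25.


OG = 259/(259 − 19.8) = 1.0828
FG = 259/(259 − 4.6) = 1.0181
ABV = (1.0828 − 1.0181)·131.25

8.4911 % ABV


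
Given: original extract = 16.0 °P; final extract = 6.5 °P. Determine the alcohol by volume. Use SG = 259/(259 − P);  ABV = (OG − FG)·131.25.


OG = 259/(259 − 16.0) = 1.0658
FG = 259/(259 − 6.5) = 1.0257
ABV = (1.0658 − 1.0257)·131.25

5.2633 % ABV


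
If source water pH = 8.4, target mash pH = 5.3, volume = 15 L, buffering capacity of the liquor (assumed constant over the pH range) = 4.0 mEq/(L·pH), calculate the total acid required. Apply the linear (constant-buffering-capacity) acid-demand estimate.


acid = buffering capacity · (pH_source − pH_target) · V
acid = 4.0 · (8.4 − 5.3) · 15

186.0000 mEq


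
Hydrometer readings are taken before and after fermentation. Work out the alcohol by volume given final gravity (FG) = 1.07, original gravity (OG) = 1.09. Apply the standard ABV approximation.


ABV = (OG − FG) · 131.25
ABV = (1.09 − 1.07) · 131.25

2.6250 % ABV


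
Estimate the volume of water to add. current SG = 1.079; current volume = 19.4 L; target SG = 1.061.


V_water = V·((SG_curr − 1)/(SG_target − 1) − 1)
V_water = 19.4·((1.079 − 1)/(1.061 − 1) − 1)

5.7246 L


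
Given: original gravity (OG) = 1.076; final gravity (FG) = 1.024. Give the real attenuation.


AA = (OG−FG)/(OG−1)·100;  RA = AA·0.8192
AA = (1.076 − 1.024)/(1.076 − 1)·100 = 68.4211
RA = 68.4211·0.8192

56.0505 %


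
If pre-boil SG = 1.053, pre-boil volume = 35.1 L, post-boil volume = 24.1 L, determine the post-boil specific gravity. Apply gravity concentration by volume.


SG_post = 1 + (SG_pre − 1)·V_pre/V_post
pts_pre = (1.053 − 1)·1000 = 53.0000
pts_post = 53.0000·35.1/24.1 = 77.1909
SG_post = 1 + 77.1909/1000

1.0772


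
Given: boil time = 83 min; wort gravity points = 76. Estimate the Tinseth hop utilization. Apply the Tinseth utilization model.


U = 1.65·0.000125^(GP/1000) · (1 − e^(−0.04·t))/4.15
bigness = 1.65·0.000125^(76/1000) = 0.8334
boil_factor = (1 − e^(−0.04·83))/4.15 = 0.2323
U = 0.8334 · 0.2323

0.1936


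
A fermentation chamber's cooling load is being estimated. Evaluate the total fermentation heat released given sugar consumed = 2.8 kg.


Q = m_sugar · 590 kJ/kg
Q = 2.8 · 590

1652.0000 kJ


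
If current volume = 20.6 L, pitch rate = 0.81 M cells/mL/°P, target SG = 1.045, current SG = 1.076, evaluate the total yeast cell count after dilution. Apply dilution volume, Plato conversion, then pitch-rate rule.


V_w = V·((SG_c−1)/(SG_t−1)−1);  °P = 259 − 259/SG_t;  cells = rate·(V+V_w)·°P
V_w = 20.6·((1.076−1)/(1.045−1)−1) = 14.1911
V_final = 20.6 + 14.1911 = 34.7911
°P = 259 − 259/1.045 = 11.1531
cells = 0.81·34.7911·11.1531

314.3036 billion cells


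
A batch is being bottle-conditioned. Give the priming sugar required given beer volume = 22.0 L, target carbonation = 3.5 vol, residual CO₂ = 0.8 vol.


sugar = (target − residual)·4.0·V
sugar = (3.5 − 0.8)·4.0·22.0

237.6000 g


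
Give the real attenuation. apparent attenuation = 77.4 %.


RA = AA · 0.8192
RA = 77.4 · 0.8192

63.4061 %


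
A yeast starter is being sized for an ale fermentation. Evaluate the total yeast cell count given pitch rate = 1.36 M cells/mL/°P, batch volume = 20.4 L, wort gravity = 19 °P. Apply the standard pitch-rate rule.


cells (billions) = rate · V_L · °P
cells = 1.36 · 20.4 · 19

527.1360 billion cells


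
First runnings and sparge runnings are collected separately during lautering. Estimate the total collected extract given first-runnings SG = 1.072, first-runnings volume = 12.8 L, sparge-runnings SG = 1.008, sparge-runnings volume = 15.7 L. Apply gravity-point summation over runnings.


total = Σ (SG_i − 1)·1000·V_i
first = (1.072 − 1)·1000·12.8 = 921.6000
sparge = (1.008 − 1)·1000·15.7 = 125.6000
total = 921.6000 + 125.6000

1047.2000 gravity·L


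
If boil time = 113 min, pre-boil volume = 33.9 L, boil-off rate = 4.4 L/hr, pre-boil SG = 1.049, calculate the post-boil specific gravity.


V_post = V_pre − rate·(t/60);  SG_post = 1 + (SG_pre−1)·V_pre/V_post
V_post = 33.9 − 4.4·(113/60) = 25.6133
SG_post = 1 + (1.049 − 1)·33.9/25.6133

1.0649


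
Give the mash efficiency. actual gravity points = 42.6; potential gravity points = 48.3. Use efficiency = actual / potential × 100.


efficiency = 42.6 / 48.3 × 100

88.1988 %


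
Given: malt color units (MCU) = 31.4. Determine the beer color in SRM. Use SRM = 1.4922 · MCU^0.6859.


SRM = 1.4922 · 31.4^0.6859

15.8698 SRM


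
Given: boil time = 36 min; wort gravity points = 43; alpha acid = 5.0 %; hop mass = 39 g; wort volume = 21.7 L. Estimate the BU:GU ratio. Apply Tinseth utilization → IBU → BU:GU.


U = 1.65·0.000125^(GP/1000)·(1−e^(−0.04t))/4.15;  IBU = (α/100)·m·U·1000/V;  BU:GU = IBU/GP
U = 1.65·0.000125^(43/1000)·(1−e^(−0.04·36))/4.15 = 0.2061
IBU = (5.0/100)·39·0.2061·1000/21.7 = 18.5244
BU:GU = 18.5244/43

0.4308


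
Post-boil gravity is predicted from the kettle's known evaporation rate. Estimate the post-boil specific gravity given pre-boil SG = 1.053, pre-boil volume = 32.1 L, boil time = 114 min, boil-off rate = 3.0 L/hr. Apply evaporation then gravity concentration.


V_post = V_pre − rate·(t/60);  SG_post = 1 + (SG_pre−1)·V_pre/V_post
V_post = 32.1 − 3.0·(114/60) = 26.4000
SG_post = 1 + (1.053 − 1)·32.1/26.4000

1.0644


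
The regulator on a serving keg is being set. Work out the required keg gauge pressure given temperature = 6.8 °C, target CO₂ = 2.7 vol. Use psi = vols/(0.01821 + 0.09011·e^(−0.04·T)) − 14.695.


psi = 2.7/(0.01821 + 0.09011·e^(−0.04·6.8)) − 14.695

16.3893 psi


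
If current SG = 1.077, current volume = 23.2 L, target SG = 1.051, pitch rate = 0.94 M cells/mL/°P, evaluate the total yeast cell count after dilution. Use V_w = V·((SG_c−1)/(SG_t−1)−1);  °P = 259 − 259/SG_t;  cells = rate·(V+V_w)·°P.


V_w = 23.2·((1.077−1)/(1.051−1)−1) = 11.8275
V_final = 23.2 + 11.8275 = 35.0275
°P = 259 − 259/1.051 = 12.5680
cells = 0.94·35.0275·12.5680

413.8125 billion cells


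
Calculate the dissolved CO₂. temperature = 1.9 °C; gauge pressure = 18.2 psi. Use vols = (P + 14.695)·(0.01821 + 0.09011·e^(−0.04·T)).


vols = (18.2 + 14.695)·(0.01821 + 0.09011·e^(−0.04·1.9))

3.3463 volumes


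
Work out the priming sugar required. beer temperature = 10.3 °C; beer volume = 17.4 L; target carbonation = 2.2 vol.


residual = 14.695·(0.01821 + 0.09011·e^(−0.04·T));  sugar = (target − residual)·4.0·V
residual = 14.695·(0.01821 + 0.09011·e^(−0.04·10.3)) = 1.1446
sugar = (2.2 − 1.1446)·4.0·17.4

73.4542 g
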